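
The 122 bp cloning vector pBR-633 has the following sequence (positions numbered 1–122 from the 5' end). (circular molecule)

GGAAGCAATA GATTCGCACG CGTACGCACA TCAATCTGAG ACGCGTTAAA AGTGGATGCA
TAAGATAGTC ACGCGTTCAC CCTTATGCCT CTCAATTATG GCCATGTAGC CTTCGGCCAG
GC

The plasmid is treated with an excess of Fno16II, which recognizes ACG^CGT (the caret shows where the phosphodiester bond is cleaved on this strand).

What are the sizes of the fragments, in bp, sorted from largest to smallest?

Fno16II sites (ACGCGT) start at positions 18, 41, 71.
Fno16II cuts after base 3 of each site, so after positions 20, 43, 73.
Circular molecule, 3 cuts → 3 fragments:
  21–43 → 23 bp
  44–73 → 30 bp
  74–122 then 1–20 → 49 + 20 = 69 bp
Sorted largest to smallest: 69, 30, 23 bp.

69, 30, 23 bp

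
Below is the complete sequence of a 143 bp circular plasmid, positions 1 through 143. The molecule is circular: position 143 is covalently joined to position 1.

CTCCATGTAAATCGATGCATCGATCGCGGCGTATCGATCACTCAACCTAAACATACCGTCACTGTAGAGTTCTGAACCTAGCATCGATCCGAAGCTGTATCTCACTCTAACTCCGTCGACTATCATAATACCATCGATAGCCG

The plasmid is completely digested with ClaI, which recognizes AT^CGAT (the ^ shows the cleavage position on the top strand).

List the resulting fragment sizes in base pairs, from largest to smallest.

50, 50, 21, 14, 8 bp

ClaI sites (ATCGAT) start at positions 11, 19, 33, 83, 133.
ClaI cuts after base 2 of each site, so after positions 12, 20, 34, 84, 134.
Circular molecule, 5 cuts → 5 fragments:
  13–20 → 8 bp
  21–34 → 14 bp
  35–84 → 50 bp
  85–134 → 50 bp
  135–143 then 1–12 → 9 + 12 = 21 bp
Sorted largest to smallest: 50, 50, 21, 14, 8 bp.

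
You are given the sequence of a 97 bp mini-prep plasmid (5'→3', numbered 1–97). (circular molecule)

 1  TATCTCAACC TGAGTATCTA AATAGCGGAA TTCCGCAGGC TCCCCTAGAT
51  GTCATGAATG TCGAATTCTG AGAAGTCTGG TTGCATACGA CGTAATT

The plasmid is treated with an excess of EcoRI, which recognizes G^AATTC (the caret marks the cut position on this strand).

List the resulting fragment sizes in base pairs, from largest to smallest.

62, 35 bp

EcoRI sites (GAATTC) start at positions 28, 63.
EcoRI cuts after the first base of each site, so after positions 28, 63.
Circular molecule, 2 cuts → 2 fragments:
  29–63 → 35 bp
  64–97 then 1–28 → 34 + 28 = 62 bp
Sorted largest to smallest: 62, 35 bp.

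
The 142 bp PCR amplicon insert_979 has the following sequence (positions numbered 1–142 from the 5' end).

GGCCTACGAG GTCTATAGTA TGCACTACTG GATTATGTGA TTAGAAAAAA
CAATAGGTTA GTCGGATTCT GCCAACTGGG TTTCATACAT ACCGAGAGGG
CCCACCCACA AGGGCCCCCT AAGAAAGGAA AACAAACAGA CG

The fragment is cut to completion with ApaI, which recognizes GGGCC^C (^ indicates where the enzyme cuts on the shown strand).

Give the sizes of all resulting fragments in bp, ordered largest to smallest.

102, 26, 14 bp

ApaI sites (GGGCCC) start at positions 98, 112.
ApaI cuts after base 5 of each site (before the last base), so after positions 102, 116.
Linear molecule, 2 cuts → 3 fragments:
  1–102 → 102 bp
  103–116 → 14 bp
  117–142 → 26 bp
Sorted largest to smallest: 102, 26, 14 bp.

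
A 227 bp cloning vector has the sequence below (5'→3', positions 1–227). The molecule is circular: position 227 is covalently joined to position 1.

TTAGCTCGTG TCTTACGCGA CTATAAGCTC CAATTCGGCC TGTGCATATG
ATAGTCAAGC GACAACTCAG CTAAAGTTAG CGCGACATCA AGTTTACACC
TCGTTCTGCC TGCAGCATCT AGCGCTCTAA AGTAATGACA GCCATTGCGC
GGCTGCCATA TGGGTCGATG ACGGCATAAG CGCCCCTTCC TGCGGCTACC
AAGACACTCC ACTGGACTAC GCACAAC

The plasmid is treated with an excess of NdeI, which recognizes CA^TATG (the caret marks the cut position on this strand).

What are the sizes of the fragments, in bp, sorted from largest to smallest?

115, 112 bp

NdeI sites (CATATG) start at positions 45, 157.
NdeI cuts after base 2 of each site, so after positions 46, 158.
Circular molecule, 2 cuts → 2 fragments:
  47–158 → 112 bp
  159–227 then 1–46 → 69 + 46 = 115 bp
Sorted largest to smallest: 115, 112 bp.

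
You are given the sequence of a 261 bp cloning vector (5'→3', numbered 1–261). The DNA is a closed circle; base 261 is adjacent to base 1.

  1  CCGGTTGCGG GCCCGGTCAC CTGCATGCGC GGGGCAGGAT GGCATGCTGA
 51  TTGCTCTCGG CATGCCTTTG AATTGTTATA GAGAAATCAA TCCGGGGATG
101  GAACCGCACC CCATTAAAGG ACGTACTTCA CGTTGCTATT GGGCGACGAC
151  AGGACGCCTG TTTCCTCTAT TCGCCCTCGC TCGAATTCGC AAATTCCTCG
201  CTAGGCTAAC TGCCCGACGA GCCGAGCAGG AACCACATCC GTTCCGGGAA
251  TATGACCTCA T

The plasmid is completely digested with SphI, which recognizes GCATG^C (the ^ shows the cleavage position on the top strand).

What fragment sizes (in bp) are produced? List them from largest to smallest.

224, 19, 18 bp

SphI sites (GCATGC) start at positions 23, 42, 60.
SphI cuts after base 5 of each site (before the last base), so after positions 27, 46, 64.
Circular molecule, 3 cuts → 3 fragments:
  28–46 → 19 bp
  47–64 → 18 bp
  65–261 then 1–27 → 197 + 27 = 224 bp
Sorted largest to smallest: 224, 19, 18 bp.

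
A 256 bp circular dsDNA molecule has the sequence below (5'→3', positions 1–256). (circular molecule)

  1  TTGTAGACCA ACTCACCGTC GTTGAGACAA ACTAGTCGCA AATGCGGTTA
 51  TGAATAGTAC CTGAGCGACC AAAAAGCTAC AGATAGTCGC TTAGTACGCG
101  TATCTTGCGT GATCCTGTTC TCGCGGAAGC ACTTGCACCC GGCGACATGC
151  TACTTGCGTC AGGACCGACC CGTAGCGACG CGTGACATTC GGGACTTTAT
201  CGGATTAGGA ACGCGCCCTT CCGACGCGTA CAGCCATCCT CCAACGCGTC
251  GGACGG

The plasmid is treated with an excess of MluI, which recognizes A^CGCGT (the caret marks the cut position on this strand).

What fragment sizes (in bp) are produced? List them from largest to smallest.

108, 82, 46, 20 bp

MluI sites (ACGCGT) start at positions 96, 178, 224, 244.
MluI cuts after the first base of each site, so after positions 96, 178, 224, 244.
Circular molecule, 4 cuts → 4 fragments:
  97–178 → 82 bp
  179–224 → 46 bp
  225–244 → 20 bp
  245–256 then 1–96 → 12 + 96 = 108 bp
Sorted largest to smallest: 108, 82, 46, 20 bp.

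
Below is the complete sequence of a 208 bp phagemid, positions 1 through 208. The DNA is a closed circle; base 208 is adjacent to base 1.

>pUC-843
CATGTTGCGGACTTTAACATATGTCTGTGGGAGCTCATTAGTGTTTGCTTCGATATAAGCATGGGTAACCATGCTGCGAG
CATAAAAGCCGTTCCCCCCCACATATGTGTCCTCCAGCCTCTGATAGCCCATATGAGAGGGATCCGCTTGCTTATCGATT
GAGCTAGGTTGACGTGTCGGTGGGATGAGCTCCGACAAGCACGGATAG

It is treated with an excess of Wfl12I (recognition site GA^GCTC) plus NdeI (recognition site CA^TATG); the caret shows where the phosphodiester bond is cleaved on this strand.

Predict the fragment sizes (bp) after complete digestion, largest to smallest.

Wfl12I sites (GAGCTC) start at positions 31, 187.
Wfl12I cuts after base 2 of each site, so after positions 32, 188.
NdeI sites (CATATG) start at positions 18, 102, 130.
NdeI cuts after base 2 of each site, so after positions 19, 103, 131.
Combined cut positions: 19, 32, 103, 131, 188.
Circular molecule, 5 cuts → 5 fragments:
  20–32 → 13 bp
  33–103 → 71 bp
  104–131 → 28 bp
  132–188 → 57 bp
  189–208 then 1–19 → 20 + 19 = 39 bp
Sorted largest to smallest: 71, 57, 39, 28, 13 bp.

71, 57, 39, 28, 13 bp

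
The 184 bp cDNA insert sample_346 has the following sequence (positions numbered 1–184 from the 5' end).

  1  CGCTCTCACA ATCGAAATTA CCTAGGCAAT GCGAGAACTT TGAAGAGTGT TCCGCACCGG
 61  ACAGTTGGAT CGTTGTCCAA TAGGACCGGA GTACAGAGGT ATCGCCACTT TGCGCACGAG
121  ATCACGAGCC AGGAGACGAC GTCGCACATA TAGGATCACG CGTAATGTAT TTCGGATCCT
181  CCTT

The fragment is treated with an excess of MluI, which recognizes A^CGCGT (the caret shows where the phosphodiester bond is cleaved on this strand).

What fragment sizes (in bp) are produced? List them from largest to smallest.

The MluI site (ACGCGT) starts at position 158.
MluI cuts after the first base of each site, so after position 158.
Linear molecule, 1 cut → 2 fragments:
  1–158 → 158 bp
  159–184 → 26 bp
Sorted largest to smallest: 158, 26 bp.

158, 26 bp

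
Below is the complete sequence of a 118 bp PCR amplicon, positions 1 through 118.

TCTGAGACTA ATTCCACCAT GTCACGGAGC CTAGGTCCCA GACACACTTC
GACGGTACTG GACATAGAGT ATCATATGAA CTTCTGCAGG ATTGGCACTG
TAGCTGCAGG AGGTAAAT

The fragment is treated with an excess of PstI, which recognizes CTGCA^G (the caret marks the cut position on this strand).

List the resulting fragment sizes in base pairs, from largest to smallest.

88, 20, 10 bp

PstI sites (CTGCAG) start at positions 84, 104.
PstI cuts after base 5 of each site (before the last base), so after positions 88, 108.
Linear molecule, 2 cuts → 3 fragments:
  1–88 → 88 bp
  89–108 → 20 bp
  109–118 → 10 bp
Sorted largest to smallest: 88, 20, 10 bp.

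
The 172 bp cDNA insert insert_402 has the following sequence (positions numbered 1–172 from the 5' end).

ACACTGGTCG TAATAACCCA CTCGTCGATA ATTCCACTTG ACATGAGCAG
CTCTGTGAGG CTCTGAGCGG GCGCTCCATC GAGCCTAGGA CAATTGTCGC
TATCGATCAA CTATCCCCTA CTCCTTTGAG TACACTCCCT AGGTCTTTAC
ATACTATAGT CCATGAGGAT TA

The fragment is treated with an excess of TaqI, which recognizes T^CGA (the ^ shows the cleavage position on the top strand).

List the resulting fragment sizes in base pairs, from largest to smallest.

TaqI sites (TCGA) start at positions 25, 79, 103.
TaqI cuts after the first base of each site, so after positions 25, 79, 103.
Linear molecule, 3 cuts → 4 fragments:
  1–25 → 25 bp
  26–79 → 54 bp
  80–103 → 24 bp
  104–172 → 69 bp
Sorted largest to smallest: 69, 54, 25, 24 bp.

69, 54, 25, 24 bp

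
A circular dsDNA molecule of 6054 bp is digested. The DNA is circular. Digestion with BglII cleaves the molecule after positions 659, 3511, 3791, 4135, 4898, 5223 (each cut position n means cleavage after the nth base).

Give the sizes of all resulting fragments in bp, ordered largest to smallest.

Circular molecule, 6 cuts → 6 fragments:
  3511 − 659 = 2852 bp
  3791 − 3511 = 280 bp
  4135 − 3791 = 344 bp
  4898 − 4135 = 763 bp
  5223 − 4898 = 325 bp
  wrap: 6054 − 5223 + 659 = 1490 bp
Sorted largest to smallest: 2852, 1490, 763, 344, 325, 280 bp.

2852, 1490, 763, 344, 325, 280 bp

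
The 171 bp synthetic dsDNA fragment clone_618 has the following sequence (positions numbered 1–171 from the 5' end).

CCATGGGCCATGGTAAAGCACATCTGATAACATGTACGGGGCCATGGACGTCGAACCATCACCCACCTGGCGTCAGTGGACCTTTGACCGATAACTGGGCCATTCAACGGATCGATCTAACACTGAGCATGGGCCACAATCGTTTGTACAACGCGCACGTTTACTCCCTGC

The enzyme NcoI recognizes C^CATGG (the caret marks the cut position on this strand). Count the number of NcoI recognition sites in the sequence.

CCATGG occurs starting at positions 1, 8, 42.
NcoI cuts at 3 sites.

3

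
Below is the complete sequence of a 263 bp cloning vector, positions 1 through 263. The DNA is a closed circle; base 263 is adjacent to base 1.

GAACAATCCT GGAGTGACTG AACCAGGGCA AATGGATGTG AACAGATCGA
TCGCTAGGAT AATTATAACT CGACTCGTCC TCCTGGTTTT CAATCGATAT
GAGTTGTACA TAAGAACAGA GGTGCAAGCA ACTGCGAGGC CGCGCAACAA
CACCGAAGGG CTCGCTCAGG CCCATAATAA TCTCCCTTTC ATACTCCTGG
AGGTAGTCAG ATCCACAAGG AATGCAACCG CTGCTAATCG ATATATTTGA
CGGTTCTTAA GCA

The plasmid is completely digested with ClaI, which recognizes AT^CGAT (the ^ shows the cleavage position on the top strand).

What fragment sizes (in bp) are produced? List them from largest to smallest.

144, 72, 47 bp

ClaI sites (ATCGAT) start at positions 46, 93, 237.
ClaI cuts after base 2 of each site, so after positions 47, 94, 238.
Circular molecule, 3 cuts → 3 fragments:
  48–94 → 47 bp
  95–238 → 144 bp
  239–263 then 1–47 → 25 + 47 = 72 bp
Sorted largest to smallest: 144, 72, 47 bp.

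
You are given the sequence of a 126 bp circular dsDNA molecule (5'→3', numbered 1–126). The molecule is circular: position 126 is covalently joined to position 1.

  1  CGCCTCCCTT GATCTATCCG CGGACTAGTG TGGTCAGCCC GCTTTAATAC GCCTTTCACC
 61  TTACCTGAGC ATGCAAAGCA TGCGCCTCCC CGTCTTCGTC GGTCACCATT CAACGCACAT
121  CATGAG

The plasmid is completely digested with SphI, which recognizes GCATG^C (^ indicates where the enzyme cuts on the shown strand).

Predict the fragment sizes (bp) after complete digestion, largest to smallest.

SphI sites (GCATGC) start at positions 69, 78.
SphI cuts after base 5 of each site (before the last base), so after positions 73, 82.
Circular molecule, 2 cuts → 2 fragments:
  74–82 → 9 bp
  83–126 then 1–73 → 44 + 73 = 117 bp
Sorted largest to smallest: 117, 9 bp.

117, 9 bp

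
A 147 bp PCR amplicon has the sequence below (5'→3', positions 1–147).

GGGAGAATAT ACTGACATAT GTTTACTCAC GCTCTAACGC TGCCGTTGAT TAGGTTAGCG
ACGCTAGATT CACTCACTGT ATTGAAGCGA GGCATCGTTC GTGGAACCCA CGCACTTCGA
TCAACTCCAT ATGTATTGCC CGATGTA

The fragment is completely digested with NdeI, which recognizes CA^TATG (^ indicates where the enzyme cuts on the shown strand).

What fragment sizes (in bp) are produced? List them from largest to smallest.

112, 18, 17 bp

NdeI sites (CATATG) start at positions 16, 128.
NdeI cuts after base 2 of each site, so after positions 17, 129.
Linear molecule, 2 cuts → 3 fragments:
  1–17 → 17 bp
  18–129 → 112 bp
  130–147 → 18 bp
Sorted largest to smallest: 112, 18, 17 bp.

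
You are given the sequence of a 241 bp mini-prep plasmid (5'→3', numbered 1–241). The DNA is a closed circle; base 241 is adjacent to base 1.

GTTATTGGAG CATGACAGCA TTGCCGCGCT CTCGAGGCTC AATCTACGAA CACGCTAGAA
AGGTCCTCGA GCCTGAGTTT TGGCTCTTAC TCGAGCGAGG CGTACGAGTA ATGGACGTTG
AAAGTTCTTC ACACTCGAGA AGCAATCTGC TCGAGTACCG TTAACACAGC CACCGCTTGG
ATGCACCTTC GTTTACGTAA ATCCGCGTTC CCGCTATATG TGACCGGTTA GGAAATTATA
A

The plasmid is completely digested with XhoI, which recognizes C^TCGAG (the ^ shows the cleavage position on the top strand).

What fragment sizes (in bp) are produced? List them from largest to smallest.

XhoI sites (CTCGAG) start at positions 31, 66, 90, 134, 150.
XhoI cuts after the first base of each site, so after positions 31, 66, 90, 134, 150.
Circular molecule, 5 cuts → 5 fragments:
  32–66 → 35 bp
  67–90 → 24 bp
  91–134 → 44 bp
  135–150 → 16 bp
  151–241 then 1–31 → 91 + 31 = 122 bp
Sorted largest to smallest: 122, 44, 35, 24, 16 bp.

122, 44, 35, 24, 16 bp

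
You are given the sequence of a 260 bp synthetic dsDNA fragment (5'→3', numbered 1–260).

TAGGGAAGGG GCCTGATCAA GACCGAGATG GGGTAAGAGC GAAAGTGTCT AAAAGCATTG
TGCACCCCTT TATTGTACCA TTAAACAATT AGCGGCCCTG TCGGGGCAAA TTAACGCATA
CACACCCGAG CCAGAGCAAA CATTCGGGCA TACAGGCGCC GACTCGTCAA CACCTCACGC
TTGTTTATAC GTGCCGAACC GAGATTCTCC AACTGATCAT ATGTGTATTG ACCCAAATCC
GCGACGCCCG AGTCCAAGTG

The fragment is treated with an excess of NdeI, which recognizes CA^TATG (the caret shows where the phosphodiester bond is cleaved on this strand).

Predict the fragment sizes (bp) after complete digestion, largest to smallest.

219, 41 bp

The NdeI site (CATATG) starts at position 218.
NdeI cuts after base 2 of each site, so after position 219.
Linear molecule, 1 cut → 2 fragments:
  1–219 → 219 bp
  220–260 → 41 bp
Sorted largest to smallest: 219, 41 bp.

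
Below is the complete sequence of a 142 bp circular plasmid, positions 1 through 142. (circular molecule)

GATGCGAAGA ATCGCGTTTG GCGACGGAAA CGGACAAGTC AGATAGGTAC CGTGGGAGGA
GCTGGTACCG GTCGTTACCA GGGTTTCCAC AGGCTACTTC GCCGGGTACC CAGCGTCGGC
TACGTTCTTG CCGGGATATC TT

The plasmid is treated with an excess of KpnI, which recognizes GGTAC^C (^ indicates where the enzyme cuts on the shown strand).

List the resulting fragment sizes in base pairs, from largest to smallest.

KpnI sites (GGTACC) start at positions 46, 64, 105.
KpnI cuts after base 5 of each site (before the last base), so after positions 50, 68, 109.
Circular molecule, 3 cuts → 3 fragments:
  51–68 → 18 bp
  69–109 → 41 bp
  110–142 then 1–50 → 33 + 50 = 83 bp
Sorted largest to smallest: 83, 41, 18 bp.

83, 41, 18 bp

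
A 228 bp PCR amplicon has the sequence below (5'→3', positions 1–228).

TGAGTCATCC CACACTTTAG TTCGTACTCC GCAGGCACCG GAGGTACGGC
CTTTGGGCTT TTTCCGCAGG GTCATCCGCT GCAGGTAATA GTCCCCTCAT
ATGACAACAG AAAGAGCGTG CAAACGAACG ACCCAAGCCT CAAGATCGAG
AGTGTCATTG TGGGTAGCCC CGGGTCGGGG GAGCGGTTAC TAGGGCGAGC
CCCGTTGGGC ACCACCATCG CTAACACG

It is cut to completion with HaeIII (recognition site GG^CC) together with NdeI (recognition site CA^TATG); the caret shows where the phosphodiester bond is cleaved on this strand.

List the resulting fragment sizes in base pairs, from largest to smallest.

129, 50, 49 bp

The HaeIII site (GGCC) starts at position 48.
HaeIII cuts after base 2 of each site, so after position 49.
The NdeI site (CATATG) starts at position 98.
NdeI cuts after base 2 of each site, so after position 99.
Combined cut positions: 49, 99.
Linear molecule, 2 cuts → 3 fragments:
  1–49 → 49 bp
  50–99 → 50 bp
  100–228 → 129 bp
Sorted largest to smallest: 129, 50, 49 bp.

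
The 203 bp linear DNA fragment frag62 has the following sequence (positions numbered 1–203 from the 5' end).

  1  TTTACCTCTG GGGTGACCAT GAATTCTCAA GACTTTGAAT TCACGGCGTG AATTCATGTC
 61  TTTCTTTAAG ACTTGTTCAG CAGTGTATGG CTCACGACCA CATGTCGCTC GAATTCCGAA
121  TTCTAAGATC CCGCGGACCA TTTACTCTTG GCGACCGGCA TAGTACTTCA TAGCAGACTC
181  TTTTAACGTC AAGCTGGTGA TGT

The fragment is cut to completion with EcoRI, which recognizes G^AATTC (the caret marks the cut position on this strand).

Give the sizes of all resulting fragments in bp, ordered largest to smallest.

85, 61, 21, 16, 13, 7 bp

EcoRI sites (GAATTC) start at positions 21, 37, 50, 111, 118.
EcoRI cuts after the first base of each site, so after positions 21, 37, 50, 111, 118.
Linear molecule, 5 cuts → 6 fragments:
  1–21 → 21 bp
  22–37 → 16 bp
  38–50 → 13 bp
  51–111 → 61 bp
  112–118 → 7 bp
  119–203 → 85 bp
Sorted largest to smallest: 85, 61, 21, 16, 13, 7 bp.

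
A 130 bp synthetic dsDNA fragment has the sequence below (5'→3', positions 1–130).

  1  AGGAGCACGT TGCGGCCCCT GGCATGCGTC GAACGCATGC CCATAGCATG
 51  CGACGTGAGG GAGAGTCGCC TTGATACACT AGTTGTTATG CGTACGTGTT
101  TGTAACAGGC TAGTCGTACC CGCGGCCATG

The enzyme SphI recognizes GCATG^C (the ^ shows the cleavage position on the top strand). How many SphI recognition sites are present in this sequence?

3

GCATGC occurs starting at positions 22, 35, 46.
SphI cuts at 3 sites.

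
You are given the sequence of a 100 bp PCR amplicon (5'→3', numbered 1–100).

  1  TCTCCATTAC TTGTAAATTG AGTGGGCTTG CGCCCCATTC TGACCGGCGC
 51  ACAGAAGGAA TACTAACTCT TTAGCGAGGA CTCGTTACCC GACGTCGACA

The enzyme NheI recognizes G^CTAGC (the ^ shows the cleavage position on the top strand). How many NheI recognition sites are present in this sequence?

0

No occurrence of GCTAGC is present in the sequence.
NheI does not cut: 0 sites.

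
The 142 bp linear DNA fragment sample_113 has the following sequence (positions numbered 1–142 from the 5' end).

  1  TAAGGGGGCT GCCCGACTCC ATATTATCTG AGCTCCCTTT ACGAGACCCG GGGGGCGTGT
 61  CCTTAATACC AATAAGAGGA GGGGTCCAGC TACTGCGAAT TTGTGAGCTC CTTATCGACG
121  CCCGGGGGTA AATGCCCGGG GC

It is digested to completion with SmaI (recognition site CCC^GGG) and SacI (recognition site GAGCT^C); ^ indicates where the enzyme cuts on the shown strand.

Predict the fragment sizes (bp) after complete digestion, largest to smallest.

SmaI sites (CCCGGG) start at positions 47, 121, 135.
SmaI cuts after base 3 of each site, so after positions 49, 123, 137.
SacI sites (GAGCTC) start at positions 30, 105.
SacI cuts after base 5 of each site (before the last base), so after positions 34, 109.
Combined cut positions: 34, 49, 109, 123, 137.
Linear molecule, 5 cuts → 6 fragments:
  1–34 → 34 bp
  35–49 → 15 bp
  50–109 → 60 bp
  110–123 → 14 bp
  124–137 → 14 bp
  138–142 → 5 bp
Sorted largest to smallest: 60, 34, 15, 14, 14, 5 bp.

60, 34, 15, 14, 14, 5 bp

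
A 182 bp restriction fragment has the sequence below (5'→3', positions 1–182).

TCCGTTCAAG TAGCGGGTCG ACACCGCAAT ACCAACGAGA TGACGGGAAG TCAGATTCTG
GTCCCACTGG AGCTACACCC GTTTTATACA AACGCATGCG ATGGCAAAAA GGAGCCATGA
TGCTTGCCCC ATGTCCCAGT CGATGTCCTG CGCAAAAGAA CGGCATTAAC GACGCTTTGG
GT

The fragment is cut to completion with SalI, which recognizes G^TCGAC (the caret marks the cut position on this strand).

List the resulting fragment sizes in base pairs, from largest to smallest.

The SalI site (GTCGAC) starts at position 17.
SalI cuts after the first base of each site, so after position 17.
Linear molecule, 1 cut → 2 fragments:
  1–17 → 17 bp
  18–182 → 165 bp
Sorted largest to smallest: 165, 17 bp.

165, 17 bp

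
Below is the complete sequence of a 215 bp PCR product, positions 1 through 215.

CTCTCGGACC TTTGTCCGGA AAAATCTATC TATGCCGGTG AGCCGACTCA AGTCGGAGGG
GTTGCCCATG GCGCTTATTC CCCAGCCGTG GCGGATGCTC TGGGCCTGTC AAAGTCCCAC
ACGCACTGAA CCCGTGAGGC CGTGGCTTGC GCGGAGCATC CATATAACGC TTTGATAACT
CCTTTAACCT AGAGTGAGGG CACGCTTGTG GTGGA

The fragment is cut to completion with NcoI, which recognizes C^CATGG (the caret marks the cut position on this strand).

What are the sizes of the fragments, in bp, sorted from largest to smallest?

149, 66 bp

The NcoI site (CCATGG) starts at position 66.
NcoI cuts after the first base of each site, so after position 66.
Linear molecule, 1 cut → 2 fragments:
  1–66 → 66 bp
  67–215 → 149 bp
Sorted largest to smallest: 149, 66 bp.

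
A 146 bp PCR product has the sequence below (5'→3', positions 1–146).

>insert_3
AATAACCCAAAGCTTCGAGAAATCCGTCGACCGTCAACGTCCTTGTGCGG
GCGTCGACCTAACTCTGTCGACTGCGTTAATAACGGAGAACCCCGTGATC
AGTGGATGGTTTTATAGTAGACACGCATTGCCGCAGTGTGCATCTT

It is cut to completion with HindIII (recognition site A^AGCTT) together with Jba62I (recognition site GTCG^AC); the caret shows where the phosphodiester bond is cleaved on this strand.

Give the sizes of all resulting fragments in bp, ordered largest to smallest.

The HindIII site (AAGCTT) starts at position 10.
HindIII cuts after the first base of each site, so after position 10.
Jba62I sites (GTCGAC) start at positions 26, 53, 67.
Jba62I cuts after base 4 of each site, so after positions 29, 56, 70.
Combined cut positions: 10, 29, 56, 70.
Linear molecule, 4 cuts → 5 fragments:
  1–10 → 10 bp
  11–29 → 19 bp
  30–56 → 27 bp
  57–70 → 14 bp
  71–146 → 76 bp
Sorted largest to smallest: 76, 27, 19, 14, 10 bp.

76, 27, 19, 14, 10 bp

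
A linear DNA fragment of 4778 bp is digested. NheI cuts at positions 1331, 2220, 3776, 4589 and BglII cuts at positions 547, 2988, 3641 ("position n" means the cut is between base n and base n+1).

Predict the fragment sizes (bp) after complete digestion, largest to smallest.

Combined cut positions (sorted): 547, 1331, 2220, 2988, 3641, 3776, 4589.
Linear molecule, 7 cuts → 8 fragments:
  547 − 0 = 547 bp
  1331 − 547 = 784 bp
  2220 − 1331 = 889 bp
  2988 − 2220 = 768 bp
  3641 − 2988 = 653 bp
  3776 − 3641 = 135 bp
  4589 − 3776 = 813 bp
  4778 − 4589 = 189 bp
Sorted largest to smallest: 889, 813, 784, 768, 653, 547, 189, 135 bp.

889, 813, 784, 768, 653, 547, 189, 135 bp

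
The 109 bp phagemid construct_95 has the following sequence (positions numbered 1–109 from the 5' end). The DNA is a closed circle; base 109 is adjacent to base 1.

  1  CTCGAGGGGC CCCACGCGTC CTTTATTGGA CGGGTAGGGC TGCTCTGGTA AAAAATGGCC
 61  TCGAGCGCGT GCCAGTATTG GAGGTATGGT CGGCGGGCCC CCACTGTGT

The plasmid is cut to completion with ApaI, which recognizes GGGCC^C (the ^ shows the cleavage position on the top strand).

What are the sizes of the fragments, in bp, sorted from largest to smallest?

ApaI sites (GGGCCC) start at positions 7, 95.
ApaI cuts after base 5 of each site (before the last base), so after positions 11, 99.
Circular molecule, 2 cuts → 2 fragments:
  12–99 → 88 bp
  100–109 then 1–11 → 10 + 11 = 21 bp
Sorted largest to smallest: 88, 21 bp.

88, 21 bp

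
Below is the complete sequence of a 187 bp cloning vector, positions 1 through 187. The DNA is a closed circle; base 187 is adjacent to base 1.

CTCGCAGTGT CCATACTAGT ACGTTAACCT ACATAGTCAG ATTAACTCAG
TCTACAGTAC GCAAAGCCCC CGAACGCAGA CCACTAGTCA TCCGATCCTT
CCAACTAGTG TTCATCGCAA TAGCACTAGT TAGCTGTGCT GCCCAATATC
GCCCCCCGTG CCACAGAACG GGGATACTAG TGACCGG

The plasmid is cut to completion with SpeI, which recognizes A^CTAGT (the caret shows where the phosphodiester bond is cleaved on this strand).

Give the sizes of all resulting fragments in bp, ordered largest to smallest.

68, 51, 26, 21, 21 bp

SpeI sites (ACTAGT) start at positions 15, 83, 104, 125, 176.
SpeI cuts after the first base of each site, so after positions 15, 83, 104, 125, 176.
Circular molecule, 5 cuts → 5 fragments:
  16–83 → 68 bp
  84–104 → 21 bp
  105–125 → 21 bp
  126–176 → 51 bp
  177–187 then 1–15 → 11 + 15 = 26 bp
Sorted largest to smallest: 68, 51, 26, 21, 21 bp.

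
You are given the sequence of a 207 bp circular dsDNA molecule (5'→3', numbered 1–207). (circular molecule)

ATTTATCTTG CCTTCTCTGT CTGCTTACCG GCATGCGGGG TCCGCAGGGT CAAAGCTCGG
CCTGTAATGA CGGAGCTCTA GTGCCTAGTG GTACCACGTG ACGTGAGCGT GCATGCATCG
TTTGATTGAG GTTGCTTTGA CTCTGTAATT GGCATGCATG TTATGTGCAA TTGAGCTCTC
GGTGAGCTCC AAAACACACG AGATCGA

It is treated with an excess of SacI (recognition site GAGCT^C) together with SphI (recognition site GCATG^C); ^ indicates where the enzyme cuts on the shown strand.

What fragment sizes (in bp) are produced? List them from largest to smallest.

54, 42, 41, 38, 21, 11 bp

SacI sites (GAGCTC) start at positions 73, 173, 184.
SacI cuts after base 5 of each site (before the last base), so after positions 77, 177, 188.
SphI sites (GCATGC) start at positions 31, 111, 152.
SphI cuts after base 5 of each site (before the last base), so after positions 35, 115, 156.
Combined cut positions: 35, 77, 115, 156, 177, 188.
Circular molecule, 6 cuts → 6 fragments:
  36–77 → 42 bp
  78–115 → 38 bp
  116–156 → 41 bp
  157–177 → 21 bp
  178–188 → 11 bp
  189–207 then 1–35 → 19 + 35 = 54 bp
Sorted largest to smallest: 54, 42, 41, 38, 21, 11 bp.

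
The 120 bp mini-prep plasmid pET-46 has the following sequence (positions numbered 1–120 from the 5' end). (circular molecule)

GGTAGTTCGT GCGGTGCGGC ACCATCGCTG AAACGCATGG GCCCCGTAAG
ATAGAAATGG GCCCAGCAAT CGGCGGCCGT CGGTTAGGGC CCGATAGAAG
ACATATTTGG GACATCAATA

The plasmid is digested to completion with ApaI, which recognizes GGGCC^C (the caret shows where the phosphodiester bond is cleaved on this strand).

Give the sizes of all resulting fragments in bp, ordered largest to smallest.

ApaI sites (GGGCCC) start at positions 39, 59, 87.
ApaI cuts after base 5 of each site (before the last base), so after positions 43, 63, 91.
Circular molecule, 3 cuts → 3 fragments:
  44–63 → 20 bp
  64–91 → 28 bp
  92–120 then 1–43 → 29 + 43 = 72 bp
Sorted largest to smallest: 72, 28, 20 bp.

72, 28, 20 bp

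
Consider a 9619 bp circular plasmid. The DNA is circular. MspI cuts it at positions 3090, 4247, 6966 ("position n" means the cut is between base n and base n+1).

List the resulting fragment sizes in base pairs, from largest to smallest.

Circular molecule, 3 cuts → 3 fragments:
  4247 − 3090 = 1157 bp
  6966 − 4247 = 2719 bp
  wrap: 9619 − 6966 + 3090 = 5743 bp
Sorted largest to smallest: 5743, 2719, 1157 bp.

5743, 2719, 1157 bp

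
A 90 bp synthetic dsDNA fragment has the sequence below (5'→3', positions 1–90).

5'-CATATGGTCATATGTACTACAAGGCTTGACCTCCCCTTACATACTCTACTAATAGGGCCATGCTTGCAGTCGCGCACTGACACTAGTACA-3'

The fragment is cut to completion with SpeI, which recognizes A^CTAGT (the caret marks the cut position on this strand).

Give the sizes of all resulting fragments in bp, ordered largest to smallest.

The SpeI site (ACTAGT) starts at position 82.
SpeI cuts after the first base of each site, so after position 82.
Linear molecule, 1 cut → 2 fragments:
  1–82 → 82 bp
  83–90 → 8 bp
Sorted largest to smallest: 82, 8 bp.

82, 8 bp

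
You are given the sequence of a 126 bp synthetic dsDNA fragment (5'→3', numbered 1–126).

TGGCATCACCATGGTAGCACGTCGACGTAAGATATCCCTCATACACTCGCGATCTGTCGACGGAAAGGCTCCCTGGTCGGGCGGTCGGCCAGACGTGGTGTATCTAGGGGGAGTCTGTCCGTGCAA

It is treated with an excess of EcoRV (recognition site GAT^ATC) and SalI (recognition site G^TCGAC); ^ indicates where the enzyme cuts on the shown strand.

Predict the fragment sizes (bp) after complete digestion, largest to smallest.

70, 23, 21, 12 bp

The EcoRV site (GATATC) starts at position 31.
EcoRV cuts after base 3 of each site, so after position 33.
SalI sites (GTCGAC) start at positions 21, 56.
SalI cuts after the first base of each site, so after positions 21, 56.
Combined cut positions: 21, 33, 56.
Linear molecule, 3 cuts → 4 fragments:
  1–21 → 21 bp
  22–33 → 12 bp
  34–56 → 23 bp
  57–126 → 70 bp
Sorted largest to smallest: 70, 23, 21, 12 bp.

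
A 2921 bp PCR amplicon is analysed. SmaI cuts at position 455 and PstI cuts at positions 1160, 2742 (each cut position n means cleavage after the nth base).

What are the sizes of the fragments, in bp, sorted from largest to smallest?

1582, 705, 455, 179 bp

Combined cut positions (sorted): 455, 1160, 2742.
Linear molecule, 3 cuts → 4 fragments:
  455 − 0 = 455 bp
  1160 − 455 = 705 bp
  2742 − 1160 = 1582 bp
  2921 − 2742 = 179 bp
Sorted largest to smallest: 1582, 705, 455, 179 bp.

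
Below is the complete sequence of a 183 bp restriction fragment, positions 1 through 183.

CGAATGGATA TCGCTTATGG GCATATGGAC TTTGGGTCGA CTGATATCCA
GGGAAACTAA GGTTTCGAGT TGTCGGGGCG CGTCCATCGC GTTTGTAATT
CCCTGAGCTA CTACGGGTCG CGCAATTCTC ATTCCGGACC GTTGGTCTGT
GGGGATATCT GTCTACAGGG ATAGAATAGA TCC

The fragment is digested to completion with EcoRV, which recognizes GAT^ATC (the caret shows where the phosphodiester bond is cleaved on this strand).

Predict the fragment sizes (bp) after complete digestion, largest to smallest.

EcoRV sites (GATATC) start at positions 7, 43, 154.
EcoRV cuts after base 3 of each site, so after positions 9, 45, 156.
Linear molecule, 3 cuts → 4 fragments:
  1–9 → 9 bp
  10–45 → 36 bp
  46–156 → 111 bp
  157–183 → 27 bp
Sorted largest to smallest: 111, 36, 27, 9 bp.

111, 36, 27, 9 bp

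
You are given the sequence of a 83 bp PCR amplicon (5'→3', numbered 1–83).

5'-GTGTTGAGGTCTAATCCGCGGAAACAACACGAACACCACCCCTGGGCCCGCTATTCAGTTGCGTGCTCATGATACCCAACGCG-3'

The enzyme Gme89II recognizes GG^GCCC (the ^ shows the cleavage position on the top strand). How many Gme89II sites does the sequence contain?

1

GGGCCC occurs starting at position 44.
Gme89II cuts at 1 site.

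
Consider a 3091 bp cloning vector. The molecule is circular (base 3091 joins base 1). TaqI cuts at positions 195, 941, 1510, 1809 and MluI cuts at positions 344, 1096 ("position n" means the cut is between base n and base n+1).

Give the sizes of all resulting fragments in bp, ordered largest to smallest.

Combined cut positions (sorted): 195, 344, 941, 1096, 1510, 1809.
Circular molecule, 6 cuts → 6 fragments:
  344 − 195 = 149 bp
  941 − 344 = 597 bp
  1096 − 941 = 155 bp
  1510 − 1096 = 414 bp
  1809 − 1510 = 299 bp
  wrap: 3091 − 1809 + 195 = 1477 bp
Sorted largest to smallest: 1477, 597, 414, 299, 155, 149 bp.

1477, 597, 414, 299, 155, 149 bp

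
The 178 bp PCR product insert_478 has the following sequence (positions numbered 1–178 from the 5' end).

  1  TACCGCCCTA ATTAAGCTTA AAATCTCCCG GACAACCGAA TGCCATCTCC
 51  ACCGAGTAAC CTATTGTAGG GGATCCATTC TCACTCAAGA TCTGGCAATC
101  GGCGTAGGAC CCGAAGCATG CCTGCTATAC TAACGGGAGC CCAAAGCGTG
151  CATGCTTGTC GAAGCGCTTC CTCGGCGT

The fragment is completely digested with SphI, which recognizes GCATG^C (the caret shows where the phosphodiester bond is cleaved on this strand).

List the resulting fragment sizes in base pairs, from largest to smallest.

SphI sites (GCATGC) start at positions 116, 150.
SphI cuts after base 5 of each site (before the last base), so after positions 120, 154.
Linear molecule, 2 cuts → 3 fragments:
  1–120 → 120 bp
  121–154 → 34 bp
  155–178 → 24 bp
Sorted largest to smallest: 120, 34, 24 bp.

120, 34, 24 bp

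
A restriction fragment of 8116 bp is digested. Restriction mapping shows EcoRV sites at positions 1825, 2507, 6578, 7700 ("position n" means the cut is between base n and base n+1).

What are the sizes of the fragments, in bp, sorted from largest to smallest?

Linear molecule, 4 cuts → 5 fragments:
  1825 − 0 = 1825 bp
  2507 − 1825 = 682 bp
  6578 − 2507 = 4071 bp
  7700 − 6578 = 1122 bp
  8116 − 7700 = 416 bp
Sorted largest to smallest: 4071, 1825, 1122, 682, 416 bp.

4071, 1825, 1122, 682, 416 bp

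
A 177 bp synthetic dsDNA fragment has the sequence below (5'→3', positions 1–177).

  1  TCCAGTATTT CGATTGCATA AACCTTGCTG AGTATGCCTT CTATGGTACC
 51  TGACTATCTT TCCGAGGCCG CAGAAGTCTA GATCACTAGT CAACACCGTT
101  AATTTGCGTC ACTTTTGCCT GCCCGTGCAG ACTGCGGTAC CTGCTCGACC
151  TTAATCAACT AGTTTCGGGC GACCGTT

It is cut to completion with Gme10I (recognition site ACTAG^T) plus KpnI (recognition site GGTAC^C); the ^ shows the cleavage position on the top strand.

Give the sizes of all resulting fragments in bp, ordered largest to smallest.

Gme10I sites (ACTAGT) start at positions 85, 158.
Gme10I cuts after base 5 of each site (before the last base), so after positions 89, 162.
KpnI sites (GGTACC) start at positions 45, 136.
KpnI cuts after base 5 of each site (before the last base), so after positions 49, 140.
Combined cut positions: 49, 89, 140, 162.
Linear molecule, 4 cuts → 5 fragments:
  1–49 → 49 bp
  50–89 → 40 bp
  90–140 → 51 bp
  141–162 → 22 bp
  163–177 → 15 bp
Sorted largest to smallest: 51, 49, 40, 22, 15 bp.

51, 49, 40, 22, 15 bp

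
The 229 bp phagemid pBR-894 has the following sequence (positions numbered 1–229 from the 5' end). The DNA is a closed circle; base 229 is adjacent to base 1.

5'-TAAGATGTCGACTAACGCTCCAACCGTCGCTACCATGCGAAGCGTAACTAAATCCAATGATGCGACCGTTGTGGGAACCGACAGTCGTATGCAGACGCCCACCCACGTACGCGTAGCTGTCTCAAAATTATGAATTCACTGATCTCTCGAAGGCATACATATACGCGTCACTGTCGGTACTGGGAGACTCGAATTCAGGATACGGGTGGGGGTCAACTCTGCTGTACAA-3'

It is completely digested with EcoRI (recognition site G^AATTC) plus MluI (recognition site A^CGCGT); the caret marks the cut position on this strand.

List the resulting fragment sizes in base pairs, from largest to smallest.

147, 31, 28, 23 bp

EcoRI sites (GAATTC) start at positions 132, 191.
EcoRI cuts after the first base of each site, so after positions 132, 191.
MluI sites (ACGCGT) start at positions 109, 163.
MluI cuts after the first base of each site, so after positions 109, 163.
Combined cut positions: 109, 132, 163, 191.
Circular molecule, 4 cuts → 4 fragments:
  110–132 → 23 bp
  133–163 → 31 bp
  164–191 → 28 bp
  192–229 then 1–109 → 38 + 109 = 147 bp
Sorted largest to smallest: 147, 31, 28, 23 bp.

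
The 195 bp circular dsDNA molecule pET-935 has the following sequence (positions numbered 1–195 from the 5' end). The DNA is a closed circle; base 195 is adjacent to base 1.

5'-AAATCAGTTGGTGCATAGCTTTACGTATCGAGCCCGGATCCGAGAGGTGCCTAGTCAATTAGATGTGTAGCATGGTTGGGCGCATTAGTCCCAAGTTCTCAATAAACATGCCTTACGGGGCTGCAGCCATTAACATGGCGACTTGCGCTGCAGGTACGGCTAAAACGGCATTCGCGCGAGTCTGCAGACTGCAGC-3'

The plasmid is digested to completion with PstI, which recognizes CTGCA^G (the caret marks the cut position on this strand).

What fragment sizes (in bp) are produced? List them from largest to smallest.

PstI sites (CTGCAG) start at positions 121, 148, 182, 189.
PstI cuts after base 5 of each site (before the last base), so after positions 125, 152, 186, 193.
Circular molecule, 4 cuts → 4 fragments:
  126–152 → 27 bp
  153–186 → 34 bp
  187–193 → 7 bp
  194–195 then 1–125 → 2 + 125 = 127 bp
Sorted largest to smallest: 127, 34, 27, 7 bp.

127, 34, 27, 7 bp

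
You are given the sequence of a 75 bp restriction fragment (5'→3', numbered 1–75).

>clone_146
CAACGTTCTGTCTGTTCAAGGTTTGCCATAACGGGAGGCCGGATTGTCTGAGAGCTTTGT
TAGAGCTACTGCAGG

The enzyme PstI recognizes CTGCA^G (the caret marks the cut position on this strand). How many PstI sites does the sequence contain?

1

CTGCAG occurs starting at position 69.
PstI cuts at 1 site.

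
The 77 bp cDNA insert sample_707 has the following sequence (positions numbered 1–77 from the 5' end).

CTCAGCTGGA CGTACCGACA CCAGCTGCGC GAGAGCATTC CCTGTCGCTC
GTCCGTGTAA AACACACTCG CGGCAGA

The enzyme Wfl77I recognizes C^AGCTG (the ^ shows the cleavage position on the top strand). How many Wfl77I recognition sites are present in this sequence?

2

CAGCTG occurs starting at positions 3, 22.
Wfl77I cuts at 2 sites.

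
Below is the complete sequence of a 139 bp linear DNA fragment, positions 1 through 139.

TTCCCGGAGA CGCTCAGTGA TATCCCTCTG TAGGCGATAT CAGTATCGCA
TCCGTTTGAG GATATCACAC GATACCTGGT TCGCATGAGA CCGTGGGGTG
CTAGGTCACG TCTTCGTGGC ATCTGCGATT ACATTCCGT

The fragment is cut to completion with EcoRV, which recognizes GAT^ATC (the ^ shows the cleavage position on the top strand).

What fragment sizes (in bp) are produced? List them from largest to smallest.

76, 25, 21, 17 bp

EcoRV sites (GATATC) start at positions 19, 36, 61.
EcoRV cuts after base 3 of each site, so after positions 21, 38, 63.
Linear molecule, 3 cuts → 4 fragments:
  1–21 → 21 bp
  22–38 → 17 bp
  39–63 → 25 bp
  64–139 → 76 bp
Sorted largest to smallest: 76, 25, 21, 17 bp.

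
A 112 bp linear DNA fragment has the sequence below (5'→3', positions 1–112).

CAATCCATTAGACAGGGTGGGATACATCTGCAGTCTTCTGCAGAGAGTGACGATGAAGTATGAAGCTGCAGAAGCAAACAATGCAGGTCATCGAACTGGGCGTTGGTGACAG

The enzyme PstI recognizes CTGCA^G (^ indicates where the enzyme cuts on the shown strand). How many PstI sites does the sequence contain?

3

CTGCAG occurs starting at positions 28, 38, 66.
PstI cuts at 3 sites.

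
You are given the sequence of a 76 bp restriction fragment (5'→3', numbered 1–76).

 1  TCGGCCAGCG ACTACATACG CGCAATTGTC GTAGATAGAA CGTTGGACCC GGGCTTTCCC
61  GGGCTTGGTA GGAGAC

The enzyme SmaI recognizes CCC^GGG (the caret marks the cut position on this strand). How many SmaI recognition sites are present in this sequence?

CCCGGG occurs starting at positions 48, 58.
SmaI cuts at 2 sites.

2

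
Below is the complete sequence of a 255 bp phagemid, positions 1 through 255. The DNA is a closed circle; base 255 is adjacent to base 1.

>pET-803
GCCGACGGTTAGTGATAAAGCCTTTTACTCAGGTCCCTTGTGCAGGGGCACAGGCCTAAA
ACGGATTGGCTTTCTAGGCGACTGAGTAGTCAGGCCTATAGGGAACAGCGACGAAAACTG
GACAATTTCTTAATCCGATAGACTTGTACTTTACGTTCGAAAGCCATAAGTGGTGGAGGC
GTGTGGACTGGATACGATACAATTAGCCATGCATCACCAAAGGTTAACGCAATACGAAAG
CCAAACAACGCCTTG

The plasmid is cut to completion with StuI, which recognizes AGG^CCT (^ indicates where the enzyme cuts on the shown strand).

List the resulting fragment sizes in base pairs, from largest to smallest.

StuI sites (AGGCCT) start at positions 52, 92.
StuI cuts after base 3 of each site, so after positions 54, 94.
Circular molecule, 2 cuts → 2 fragments:
  55–94 → 40 bp
  95–255 then 1–54 → 161 + 54 = 215 bp
Sorted largest to smallest: 215, 40 bp.

215, 40 bp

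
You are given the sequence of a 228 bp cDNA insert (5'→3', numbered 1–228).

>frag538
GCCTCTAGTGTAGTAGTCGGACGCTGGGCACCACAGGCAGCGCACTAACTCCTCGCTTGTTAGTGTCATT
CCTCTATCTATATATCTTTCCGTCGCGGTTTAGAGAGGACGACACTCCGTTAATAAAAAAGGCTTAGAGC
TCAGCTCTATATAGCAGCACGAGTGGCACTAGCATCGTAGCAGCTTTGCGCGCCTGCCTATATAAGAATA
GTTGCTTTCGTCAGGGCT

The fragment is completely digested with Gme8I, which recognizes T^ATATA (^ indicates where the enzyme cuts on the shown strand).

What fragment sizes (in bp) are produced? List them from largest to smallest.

Gme8I sites (TATATA) start at positions 79, 148, 199.
Gme8I cuts after the first base of each site, so after positions 79, 148, 199.
Linear molecule, 3 cuts → 4 fragments:
  1–79 → 79 bp
  80–148 → 69 bp
  149–199 → 51 bp
  200–228 → 29 bp
Sorted largest to smallest: 79, 69, 51, 29 bp.

79, 69, 51, 29 bp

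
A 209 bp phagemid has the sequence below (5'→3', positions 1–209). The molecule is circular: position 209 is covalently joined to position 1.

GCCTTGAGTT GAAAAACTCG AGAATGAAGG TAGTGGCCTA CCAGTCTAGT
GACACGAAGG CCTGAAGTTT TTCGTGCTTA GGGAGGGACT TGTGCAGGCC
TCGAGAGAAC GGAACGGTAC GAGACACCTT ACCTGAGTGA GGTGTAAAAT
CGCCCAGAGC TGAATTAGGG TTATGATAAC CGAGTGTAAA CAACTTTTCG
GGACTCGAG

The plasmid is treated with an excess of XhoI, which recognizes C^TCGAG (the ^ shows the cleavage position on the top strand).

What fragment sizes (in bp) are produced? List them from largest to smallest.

XhoI sites (CTCGAG) start at positions 17, 100, 204.
XhoI cuts after the first base of each site, so after positions 17, 100, 204.
Circular molecule, 3 cuts → 3 fragments:
  18–100 → 83 bp
  101–204 → 104 bp
  205–209 then 1–17 → 5 + 17 = 22 bp
Sorted largest to smallest: 104, 83, 22 bp.

104, 83, 22 bp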